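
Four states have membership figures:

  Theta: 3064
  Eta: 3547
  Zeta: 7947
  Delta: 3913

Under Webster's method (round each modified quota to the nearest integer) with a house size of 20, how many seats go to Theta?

3

Standard divisor 18471/20 ≈ 923.55; standard quotas: Theta 3.318, Eta 3.841, Zeta 8.605, Delta 4.237.
Rounding to the nearest integer gives Theta 3, Eta 4, Zeta 9, Delta 4 — total 20, matching the house size, so no adjustment is needed.
Theta receives 3.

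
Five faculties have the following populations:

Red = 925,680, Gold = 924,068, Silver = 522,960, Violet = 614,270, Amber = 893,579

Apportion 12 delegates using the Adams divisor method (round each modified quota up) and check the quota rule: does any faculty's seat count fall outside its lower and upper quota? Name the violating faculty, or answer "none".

Standard quotas: Red 2.863, Gold 2.858, Silver 1.617, Violet 1.900, Amber 2.763.
Adams allocation: Red 3, Gold 3, Silver 2, Violet 2, Amber 2.
Every allocation lies between the lower and upper quota.

none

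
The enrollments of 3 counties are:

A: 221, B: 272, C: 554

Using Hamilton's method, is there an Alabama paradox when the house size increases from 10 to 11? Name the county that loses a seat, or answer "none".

At 10 seats: A 2, B 3, C 5.
At 11 seats: A 2, B 3, C 6.
No county's allocation decreased.

none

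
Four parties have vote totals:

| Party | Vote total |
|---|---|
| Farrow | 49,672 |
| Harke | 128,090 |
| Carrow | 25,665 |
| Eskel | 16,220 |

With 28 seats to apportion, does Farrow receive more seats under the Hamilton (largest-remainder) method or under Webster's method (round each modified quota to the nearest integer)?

Hamilton

Hamilton: Farrow 7, Harke 16, Carrow 3, Eskel 2.
Webster: Farrow 6, Harke 17, Carrow 3, Eskel 2.
Farrow gets 7 under Hamilton and 6 under Webster.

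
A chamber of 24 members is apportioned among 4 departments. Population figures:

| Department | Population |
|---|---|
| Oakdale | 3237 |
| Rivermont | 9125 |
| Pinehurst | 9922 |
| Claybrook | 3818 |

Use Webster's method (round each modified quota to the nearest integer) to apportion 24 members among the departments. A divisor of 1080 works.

Oakdale 3; Rivermont 8; Pinehurst 9; Claybrook 4

With modified divisor 1080: modified quotas Oakdale 2.997, Rivermont 8.449, Pinehurst 9.187, Claybrook 3.535.
Rounding to the nearest integer: Oakdale 3, Rivermont 8, Pinehurst 9, Claybrook 4 (total 24).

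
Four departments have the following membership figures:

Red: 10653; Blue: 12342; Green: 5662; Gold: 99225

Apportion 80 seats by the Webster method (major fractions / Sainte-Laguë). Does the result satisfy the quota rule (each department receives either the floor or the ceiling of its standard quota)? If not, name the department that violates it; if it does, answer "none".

Gold

Standard quotas: Red 6.664, Blue 7.721, Green 3.542, Gold 62.073.
Webster allocation: Red 7, Blue 8, Green 4, Gold 61.
Gold has quota 62.073 (lower 62, upper 63) but receives 61 — outside the quota interval.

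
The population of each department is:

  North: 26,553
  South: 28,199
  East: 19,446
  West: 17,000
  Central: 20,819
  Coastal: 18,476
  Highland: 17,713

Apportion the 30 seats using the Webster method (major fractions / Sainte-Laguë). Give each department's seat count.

North: 5; South: 6; East: 4; West: 3; Central: 4; Coastal: 4; Highland: 4

Standard divisor 148206/30 ≈ 4940.2; standard quotas: North 5.375, South 5.708, East 3.936, West 3.441, Central 4.214, Coastal 3.740, Highland 3.585.
Rounding to the nearest integer gives North 5, South 6, East 4, West 3, Central 4, Coastal 4, Highland 4 — total 30, matching the house size, so no adjustment is needed.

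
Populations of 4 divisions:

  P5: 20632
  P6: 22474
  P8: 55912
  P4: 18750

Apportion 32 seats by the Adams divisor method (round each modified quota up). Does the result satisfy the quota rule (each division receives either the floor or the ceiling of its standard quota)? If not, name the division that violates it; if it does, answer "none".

none

Standard quotas: P5 5.606, P6 6.107, P8 15.192, P4 5.095.
Adams allocation: P5 6, P6 6, P8 15, P4 5.
Every allocation lies between the lower and upper quota.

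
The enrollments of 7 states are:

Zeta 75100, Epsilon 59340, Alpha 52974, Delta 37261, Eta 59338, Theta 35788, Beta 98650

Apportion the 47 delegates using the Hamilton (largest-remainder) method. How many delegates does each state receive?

Zeta 8, Epsilon 7, Alpha 6, Delta 4, Eta 7, Theta 4, Beta 11

Total 418451; standard divisor 418451/47 ≈ 8903.213.
Standard quotas: Zeta 8.4352, Epsilon 6.6650, Alpha 5.9500, Delta 4.1851, Eta 6.6648, Theta 4.0197, Beta 11.0803.
Lower quotas: Zeta 8, Epsilon 6, Alpha 5, Delta 4, Eta 6, Theta 4, Beta 11 (sum 44, leaving 3 seats).
Remainders in descending order: Alpha 0.9500, Epsilon 0.6650, Eta 0.6648, Zeta 0.4352, Delta 0.1851, Beta 0.0803, Theta 0.0197.
The surplus seats go to Alpha, Epsilon, Eta.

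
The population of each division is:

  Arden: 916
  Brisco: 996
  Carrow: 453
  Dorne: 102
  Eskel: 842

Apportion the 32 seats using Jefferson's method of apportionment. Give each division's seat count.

Arden: 9, Brisco: 10, Carrow: 4, Dorne: 1, Eskel: 8

Standard divisor 3309/32 ≈ 103.406; standard quotas: Arden 8.858, Brisco 9.632, Carrow 4.381, Dorne 0.986, Eskel 8.143.
Rounding down gives 8, 9, 4, 0, 8 = 29 seats, so the divisor must be adjusted.
With modified divisor 97: modified quotas Arden 9.443, Brisco 10.268, Carrow 4.670, Dorne 1.052, Eskel 8.680.
Rounding down: Arden 9, Brisco 10, Carrow 4, Dorne 1, Eskel 8 (total 32).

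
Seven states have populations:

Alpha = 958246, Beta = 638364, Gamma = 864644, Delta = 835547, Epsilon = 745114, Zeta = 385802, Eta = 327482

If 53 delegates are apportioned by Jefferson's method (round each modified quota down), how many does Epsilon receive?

8

Standard divisor 4755199/53 ≈ 89720.736; standard quotas: Alpha 10.680, Beta 7.115, Gamma 9.637, Delta 9.313, Epsilon 8.305, Zeta 4.300, Eta 3.650.
Rounding down gives 10, 7, 9, 9, 8, 4, 3 = 50 seats, so the divisor must be adjusted.
With modified divisor 83200: modified quotas Alpha 11.517, Beta 7.673, Gamma 10.392, Delta 10.043, Epsilon 8.956, Zeta 4.637, Eta 3.936.
Rounding down: Alpha 11, Beta 7, Gamma 10, Delta 10, Epsilon 8, Zeta 4, Eta 3 (total 53).
Epsilon receives 8.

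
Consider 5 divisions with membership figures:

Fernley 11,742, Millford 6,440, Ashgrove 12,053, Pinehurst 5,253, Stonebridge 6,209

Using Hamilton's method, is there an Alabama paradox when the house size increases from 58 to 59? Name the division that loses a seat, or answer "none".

none

At 58 seats: Fernley 16, Millford 9, Ashgrove 17, Pinehurst 7, Stonebridge 9.
At 59 seats: Fernley 17, Millford 9, Ashgrove 17, Pinehurst 7, Stonebridge 9.
No division's allocation decreased.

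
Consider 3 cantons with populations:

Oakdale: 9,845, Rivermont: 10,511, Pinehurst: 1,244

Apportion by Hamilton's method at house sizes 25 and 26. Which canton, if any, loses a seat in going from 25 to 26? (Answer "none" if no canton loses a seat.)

At 25 seats: Oakdale 11, Rivermont 12, Pinehurst 2.
At 26 seats: Oakdale 12, Rivermont 13, Pinehurst 1.
Pinehurst drops from 2 to 1.

Pinehurst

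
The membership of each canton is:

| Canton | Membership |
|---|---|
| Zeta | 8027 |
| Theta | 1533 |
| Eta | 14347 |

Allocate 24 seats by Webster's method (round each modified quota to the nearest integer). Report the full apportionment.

Zeta: 8; Theta: 2; Eta: 14

Standard divisor 23907/24 ≈ 996.125; standard quotas: Zeta 8.058, Theta 1.539, Eta 14.403.
Rounding to the nearest integer gives Zeta 8, Theta 2, Eta 14 — total 24, matching the house size, so no adjustment is needed.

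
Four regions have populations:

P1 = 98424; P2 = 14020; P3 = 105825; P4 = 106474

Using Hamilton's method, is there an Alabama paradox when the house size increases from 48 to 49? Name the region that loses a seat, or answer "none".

none

At 48 seats: P1 14, P2 2, P3 16, P4 16.
At 49 seats: P1 15, P2 2, P3 16, P4 16.
No region's allocation decreased.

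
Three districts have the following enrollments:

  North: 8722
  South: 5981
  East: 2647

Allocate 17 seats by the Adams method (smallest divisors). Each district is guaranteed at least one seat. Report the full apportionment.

North 8; South 6; East 3

Standard divisor 17350/17 ≈ 1020.588; standard quotas: North 8.546, South 5.860, East 2.594.
Rounding up gives 9, 6, 3 = 18 seats, so the divisor must be adjusted.
With modified divisor 1100: modified quotas North 7.929, South 5.437, East 2.406.
Rounding up: North 8, South 6, East 3 (total 17).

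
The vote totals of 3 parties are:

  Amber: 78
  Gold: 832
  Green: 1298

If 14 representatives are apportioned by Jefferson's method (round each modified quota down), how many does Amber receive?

0

Standard divisor 2208/14 ≈ 157.714; standard quotas: Amber 0.495, Gold 5.275, Green 8.230.
Rounding down gives 0, 5, 8 = 13 seats, so the divisor must be adjusted.
With modified divisor 140: modified quotas Amber 0.557, Gold 5.943, Green 9.271.
Rounding down: Amber 0, Gold 5, Green 9 (total 14).
Amber receives 0.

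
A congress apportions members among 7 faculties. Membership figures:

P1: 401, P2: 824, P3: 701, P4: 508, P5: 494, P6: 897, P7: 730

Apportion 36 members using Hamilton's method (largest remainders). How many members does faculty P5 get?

4

The standard divisor is 4555/36 ≈ 126.528.
Standard quotas: P1 3.169, P2 6.512, P3 5.540, P4 4.015, P5 3.904, P6 7.089, P7 5.769.
Lower quotas: P1 3, P2 6, P3 5, P4 4, P5 3, P6 7, P7 5 (sum 33, leaving 3 seats).
Remainders in descending order: P5 0.904, P7 0.769, P3 0.540, P2 0.512, P1 0.169, P6 0.089, P4 0.015.
The surplus seats go to P5, P7, P3.
P5 receives 4.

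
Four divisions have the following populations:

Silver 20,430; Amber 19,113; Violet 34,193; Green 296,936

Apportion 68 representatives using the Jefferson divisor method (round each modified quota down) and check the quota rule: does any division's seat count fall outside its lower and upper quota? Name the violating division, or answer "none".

Standard quotas: Silver 3.748, Amber 3.506, Violet 6.273, Green 54.473.
Jefferson allocation: Silver 3, Amber 3, Violet 6, Green 56.
Green has quota 54.473 (lower 54, upper 55) but receives 56 — outside the quota interval.

Green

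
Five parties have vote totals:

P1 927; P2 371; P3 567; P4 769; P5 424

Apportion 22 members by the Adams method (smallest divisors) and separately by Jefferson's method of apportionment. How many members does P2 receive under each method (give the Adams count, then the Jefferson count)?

3 and 2

Adams: P1 7, P2 3, P3 4, P4 5, P5 3.
Jefferson: P1 7, P2 2, P3 4, P4 6, P5 3.
P2 gets 3 under Adams and 2 under Jefferson.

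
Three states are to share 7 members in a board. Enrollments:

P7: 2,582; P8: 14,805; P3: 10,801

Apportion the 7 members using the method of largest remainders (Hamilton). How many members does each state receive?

P7: 0; P8: 4; P3: 3

The standard divisor is 28188/7 ≈ 4026.857.
Standard quotas: P7 0.6412, P8 3.6766, P3 2.6822.
Lower quotas: P7 0, P8 3, P3 2 (sum 5, leaving 2 seats).
Remainders in descending order: P3 0.6822, P8 0.6766, P7 0.6412.
The surplus seats go to P3, P8.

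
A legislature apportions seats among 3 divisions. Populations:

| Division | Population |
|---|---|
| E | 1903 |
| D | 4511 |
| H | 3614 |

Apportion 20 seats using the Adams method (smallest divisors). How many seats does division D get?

Standard divisor 10028/20 ≈ 501.4; standard quotas: E 3.795, D 8.997, H 7.208.
Rounding up gives 4, 9, 8 = 21 seats, so the divisor must be adjusted.
With modified divisor 540: modified quotas E 3.524, D 8.354, H 6.693.
Rounding up: E 4, D 9, H 7 (total 20).
D receives 9.

9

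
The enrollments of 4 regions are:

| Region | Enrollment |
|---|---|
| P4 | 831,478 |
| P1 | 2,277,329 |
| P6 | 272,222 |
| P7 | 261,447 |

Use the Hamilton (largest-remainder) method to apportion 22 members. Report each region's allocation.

P4 5; P1 14; P6 2; P7 1

Total 3642476; standard divisor 3642476/22 ≈ 165567.091.
Standard quotas: P4 5.0220, P1 13.7547, P6 1.6442, P7 1.5791.
Lower quotas: P4 5, P1 13, P6 1, P7 1 (sum 20, leaving 2 seats).
Remainders in descending order: P1 0.7547, P6 0.6442, P7 0.5791, P4 0.0220.
The surplus seats go to P1, P6.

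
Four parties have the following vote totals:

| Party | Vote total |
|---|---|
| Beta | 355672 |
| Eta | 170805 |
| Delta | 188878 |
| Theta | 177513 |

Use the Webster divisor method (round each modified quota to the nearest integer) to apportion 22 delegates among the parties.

Standard divisor 892868/22 ≈ 40584.909; standard quotas: Beta 8.764, Eta 4.209, Delta 4.654, Theta 4.374.
Rounding to the nearest integer gives Beta 9, Eta 4, Delta 5, Theta 4 — total 22, matching the house size, so no adjustment is needed.

Beta 9; Eta 4; Delta 5; Theta 4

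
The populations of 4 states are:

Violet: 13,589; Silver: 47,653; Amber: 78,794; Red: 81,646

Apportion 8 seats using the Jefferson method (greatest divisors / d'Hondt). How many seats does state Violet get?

Standard divisor 221682/8 ≈ 27710.25; standard quotas: Violet 0.490, Silver 1.720, Amber 2.843, Red 2.946.
Rounding down gives 0, 1, 2, 2 = 5 seats, so the divisor must be adjusted.
With modified divisor 22100: modified quotas Violet 0.615, Silver 2.156, Amber 3.565, Red 3.694.
Rounding down: Violet 0, Silver 2, Amber 3, Red 3 (total 8).
Violet receives 0.

0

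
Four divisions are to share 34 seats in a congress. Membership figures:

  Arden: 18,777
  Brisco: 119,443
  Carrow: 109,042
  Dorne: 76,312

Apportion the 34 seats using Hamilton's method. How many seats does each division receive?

Arden 2; Brisco 13; Carrow 11; Dorne 8

The standard divisor is 323574/34 ≈ 9516.882.
Standard quotas: Arden 1.9730, Brisco 12.5506, Carrow 11.4577, Dorne 8.0186.
Lower quotas: Arden 1, Brisco 12, Carrow 11, Dorne 8 (sum 32, leaving 2 seats).
Remainders in descending order: Arden 0.9730, Brisco 0.5506, Carrow 0.4577, Dorne 0.0186.
Largest remainders: Arden, Brisco receive the extra seats.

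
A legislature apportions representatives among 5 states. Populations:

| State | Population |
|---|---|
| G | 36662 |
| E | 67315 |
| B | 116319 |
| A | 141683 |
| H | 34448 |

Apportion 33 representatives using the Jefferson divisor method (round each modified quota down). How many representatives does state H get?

3

Standard divisor 396427/33 ≈ 12012.939; standard quotas: G 3.052, E 5.604, B 9.683, A 11.794, H 2.868.
Rounding down gives 3, 5, 9, 11, 2 = 30 seats, so the divisor must be adjusted.
With modified divisor 11400: modified quotas G 3.216, E 5.905, B 10.203, A 12.428, H 3.022.
Rounding down: G 3, E 5, B 10, A 12, H 3 (total 33).
H receives 3.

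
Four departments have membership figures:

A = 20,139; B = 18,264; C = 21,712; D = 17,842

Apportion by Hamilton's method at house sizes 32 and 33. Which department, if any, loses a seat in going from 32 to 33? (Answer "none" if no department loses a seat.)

none

At 32 seats: A 8, B 8, C 9, D 7.
At 33 seats: A 8, B 8, C 9, D 8.
No department's allocation decreased.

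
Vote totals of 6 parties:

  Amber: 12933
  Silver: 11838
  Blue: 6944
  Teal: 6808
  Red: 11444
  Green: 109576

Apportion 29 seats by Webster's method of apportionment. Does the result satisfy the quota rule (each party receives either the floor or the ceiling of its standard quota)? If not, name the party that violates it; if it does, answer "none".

Green

Standard quotas: Amber 2.351, Silver 2.152, Blue 1.262, Teal 1.237, Red 2.080, Green 19.918.
Webster allocation: Amber 2, Silver 2, Blue 1, Teal 1, Red 2, Green 21.
Green has quota 19.918 (lower 19, upper 20) but receives 21 — outside the quota interval.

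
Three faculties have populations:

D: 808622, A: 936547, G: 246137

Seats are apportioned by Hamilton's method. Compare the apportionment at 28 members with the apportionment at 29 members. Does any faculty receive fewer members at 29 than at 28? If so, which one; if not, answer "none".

G

At 28 seats: D 11, A 13, G 4.
At 29 seats: D 12, A 14, G 3.
G drops from 4 to 3.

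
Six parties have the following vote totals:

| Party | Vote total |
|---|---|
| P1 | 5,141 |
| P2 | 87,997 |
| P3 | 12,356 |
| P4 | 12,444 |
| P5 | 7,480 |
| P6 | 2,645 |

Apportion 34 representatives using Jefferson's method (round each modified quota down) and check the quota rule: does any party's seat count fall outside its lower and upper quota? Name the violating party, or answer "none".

P2

Standard quotas: P1 1.365, P2 23.363, P3 3.280, P4 3.304, P5 1.986, P6 0.702.
Jefferson allocation: P1 1, P2 25, P3 3, P4 3, P5 2, P6 0.
P2 has quota 23.363 (lower 23, upper 24) but receives 25 — outside the quota interval.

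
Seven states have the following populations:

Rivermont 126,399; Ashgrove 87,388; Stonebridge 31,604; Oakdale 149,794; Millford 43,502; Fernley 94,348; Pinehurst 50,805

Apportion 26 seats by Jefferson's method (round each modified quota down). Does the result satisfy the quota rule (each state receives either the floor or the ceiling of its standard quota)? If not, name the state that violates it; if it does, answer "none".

Standard quotas: Rivermont 5.629, Ashgrove 3.892, Stonebridge 1.407, Oakdale 6.671, Millford 1.937, Fernley 4.202, Pinehurst 2.262.
Jefferson allocation: Rivermont 6, Ashgrove 4, Stonebridge 1, Oakdale 7, Millford 2, Fernley 4, Pinehurst 2.
Every allocation lies between the lower and upper quota.

none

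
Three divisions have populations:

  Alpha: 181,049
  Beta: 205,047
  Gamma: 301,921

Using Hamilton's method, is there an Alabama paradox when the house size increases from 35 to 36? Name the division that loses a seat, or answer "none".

none

At 35 seats: Alpha 9, Beta 11, Gamma 15.
At 36 seats: Alpha 9, Beta 11, Gamma 16.
No division's allocation decreased.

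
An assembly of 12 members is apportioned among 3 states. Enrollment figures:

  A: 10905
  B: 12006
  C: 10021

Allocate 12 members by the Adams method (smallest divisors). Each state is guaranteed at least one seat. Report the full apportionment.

Standard divisor 32932/12 ≈ 2744.333; standard quotas: A 3.974, B 4.375, C 3.652.
Rounding up gives 4, 5, 4 = 13 seats, so the divisor must be adjusted.
With modified divisor 3200: modified quotas A 3.408, B 3.752, C 3.132.
Rounding up: A 4, B 4, C 4 (total 12).

A 4, B 4, C 4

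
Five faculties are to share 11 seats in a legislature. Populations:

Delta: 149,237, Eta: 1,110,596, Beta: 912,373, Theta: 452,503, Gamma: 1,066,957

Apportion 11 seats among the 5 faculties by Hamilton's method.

Delta 1, Eta 3, Beta 3, Theta 1, Gamma 3

Total 3691666; standard divisor 3691666/11 = 335606.
Standard quotas: Delta 0.4447, Eta 3.3092, Beta 2.7186, Theta 1.3483, Gamma 3.1792.
Lower quotas: Delta 0, Eta 3, Beta 2, Theta 1, Gamma 3 (sum 9, leaving 2 seats).
Remainders in descending order: Beta 0.7186, Delta 0.4447, Theta 0.3483, Eta 0.3092, Gamma 0.1792.
The surplus seats go to Beta, Delta.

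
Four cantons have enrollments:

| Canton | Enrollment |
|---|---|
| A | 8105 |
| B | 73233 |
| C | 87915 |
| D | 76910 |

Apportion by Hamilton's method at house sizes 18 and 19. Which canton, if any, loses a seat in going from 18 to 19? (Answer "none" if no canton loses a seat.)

A

At 18 seats: A 1, B 5, C 6, D 6.
At 19 seats: A 0, B 6, C 7, D 6.
A drops from 1 to 0.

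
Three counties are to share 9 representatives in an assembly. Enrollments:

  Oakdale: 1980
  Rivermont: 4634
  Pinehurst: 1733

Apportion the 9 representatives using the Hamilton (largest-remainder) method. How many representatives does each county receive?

Oakdale 2, Rivermont 5, Pinehurst 2

Total 8347; standard divisor 8347/9 ≈ 927.444.
Standard quotas: Oakdale 2.135, Rivermont 4.997, Pinehurst 1.869.
Lower quotas: Oakdale 2, Rivermont 4, Pinehurst 1 (sum 7, leaving 2 seats).
Remainders in descending order: Rivermont 0.997, Pinehurst 0.869, Oakdale 0.135.
Largest remainders: Rivermont, Pinehurst receive the extra seats.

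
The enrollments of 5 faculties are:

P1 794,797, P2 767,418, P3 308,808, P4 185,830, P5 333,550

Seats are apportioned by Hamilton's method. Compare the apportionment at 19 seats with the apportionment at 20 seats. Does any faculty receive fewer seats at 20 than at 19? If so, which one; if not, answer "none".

P4

At 19 seats: P1 6, P2 6, P3 2, P4 2, P5 3.
At 20 seats: P1 7, P2 6, P3 3, P4 1, P5 3.
P4 drops from 2 to 1.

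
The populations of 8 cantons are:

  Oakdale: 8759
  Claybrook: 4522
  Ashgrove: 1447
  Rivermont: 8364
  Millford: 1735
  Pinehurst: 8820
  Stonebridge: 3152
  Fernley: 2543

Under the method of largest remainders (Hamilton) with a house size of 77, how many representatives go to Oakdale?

Total 39342; standard divisor 39342/77 ≈ 510.935.
Standard quotas: Oakdale 17.1431, Claybrook 8.8504, Ashgrove 2.8321, Rivermont 16.3700, Millford 3.3957, Pinehurst 17.2625, Stonebridge 6.1691, Fernley 4.9771.
Lower quotas: Oakdale 17, Claybrook 8, Ashgrove 2, Rivermont 16, Millford 3, Pinehurst 17, Stonebridge 6, Fernley 4 (sum 73, leaving 4 seats).
Remainders in descending order: Fernley 0.9771, Claybrook 0.8504, Ashgrove 0.8321, Millford 0.3957, Rivermont 0.3700, Pinehurst 0.2625, Stonebridge 0.1691, Oakdale 0.1431.
Largest remainders: Fernley, Claybrook, Ashgrove, Millford receive the extra seats.
Oakdale receives 17.

17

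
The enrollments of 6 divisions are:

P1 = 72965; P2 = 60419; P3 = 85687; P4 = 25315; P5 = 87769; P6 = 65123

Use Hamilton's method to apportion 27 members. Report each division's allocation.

Standard divisor: 397278 ÷ 27 = 14714.
Standard quotas: P1 4.9589, P2 4.1062, P3 5.8235, P4 1.7205, P5 5.9650, P6 4.4259.
Lower quotas: P1 4, P2 4, P3 5, P4 1, P5 5, P6 4 (sum 23, leaving 4 seats).
Remainders in descending order: P5 0.9650, P1 0.9589, P3 0.8235, P4 0.7205, P6 0.4259, P2 0.1062.
Largest remainders: P5, P1, P3, P4 receive the extra seats.

P1: 5, P2: 4, P3: 6, P4: 2, P5: 6, P6: 4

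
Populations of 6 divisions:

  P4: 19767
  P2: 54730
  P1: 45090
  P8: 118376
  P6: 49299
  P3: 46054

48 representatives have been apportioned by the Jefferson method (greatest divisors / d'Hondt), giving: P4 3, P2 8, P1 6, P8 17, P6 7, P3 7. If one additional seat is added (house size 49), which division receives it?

P8

Priority for the next seat is population ÷ (current seats + 1).
Priorities: P4 4941.750, P2 6081.111, P1 6441.429, P8 6576.444, P6 6162.375, P3 5756.750.
Highest priority: P8.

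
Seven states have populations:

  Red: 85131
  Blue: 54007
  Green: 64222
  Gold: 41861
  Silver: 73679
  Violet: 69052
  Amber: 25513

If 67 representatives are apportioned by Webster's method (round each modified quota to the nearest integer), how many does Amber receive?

4

Standard divisor 413465/67 ≈ 6171.119; standard quotas: Red 13.795, Blue 8.752, Green 10.407, Gold 6.783, Silver 11.939, Violet 11.190, Amber 4.134.
Rounding to the nearest integer gives Red 14, Blue 9, Green 10, Gold 7, Silver 12, Violet 11, Amber 4 — total 67, matching the house size, so no adjustment is needed.
Amber receives 4.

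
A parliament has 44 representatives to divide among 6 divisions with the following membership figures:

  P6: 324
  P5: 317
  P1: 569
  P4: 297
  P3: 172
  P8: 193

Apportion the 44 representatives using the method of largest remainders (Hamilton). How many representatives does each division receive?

P6 8, P5 7, P1 13, P4 7, P3 4, P8 5

Standard divisor: 1872 ÷ 44 ≈ 42.545.
Standard quotas: P6 7.615, P5 7.451, P1 13.374, P4 6.981, P3 4.043, P8 4.536.
Lower quotas: P6 7, P5 7, P1 13, P4 6, P3 4, P8 4 (sum 41, leaving 3 seats).
Remainders in descending order: P4 0.981, P6 0.615, P8 0.536, P5 0.451, P1 0.374, P3 0.043.
The surplus seats go to P4, P6, P8.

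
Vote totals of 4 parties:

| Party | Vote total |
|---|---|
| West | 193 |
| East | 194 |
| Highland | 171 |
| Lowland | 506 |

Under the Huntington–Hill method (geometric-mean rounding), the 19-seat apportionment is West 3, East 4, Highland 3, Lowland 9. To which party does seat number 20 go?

West

Priority for the next seat is population ÷ (√(s·(s+1))).
Priorities: West 55.714, East 43.380, Highland 49.363, Lowland 53.337.
Highest priority: West.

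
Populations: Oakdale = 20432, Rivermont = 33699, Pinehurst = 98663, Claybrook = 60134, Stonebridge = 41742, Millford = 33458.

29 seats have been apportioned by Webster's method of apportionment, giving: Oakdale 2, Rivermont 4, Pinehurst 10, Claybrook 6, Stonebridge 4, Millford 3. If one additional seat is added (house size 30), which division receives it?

Millford

Priority for the next seat is population ÷ (current seats + 0.5).
Priorities: Oakdale 8172.800, Rivermont 7488.667, Pinehurst 9396.476, Claybrook 9251.385, Stonebridge 9276.000, Millford 9559.429.
Highest priority: Millford.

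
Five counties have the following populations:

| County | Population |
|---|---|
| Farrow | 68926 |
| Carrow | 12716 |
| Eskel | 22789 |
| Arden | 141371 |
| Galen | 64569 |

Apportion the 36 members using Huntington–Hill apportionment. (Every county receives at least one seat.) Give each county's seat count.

Farrow 8, Carrow 2, Eskel 3, Arden 16, Galen 7

With divisor 8810: modified quotas Farrow 7.824, Carrow 1.443, Eskel 2.587, Arden 16.047, Galen 7.329.
Geometric-mean thresholds: Farrow √(7·8)=7.483, Carrow √(1·2)=1.414, Eskel √(2·3)=2.449, Arden √(16·17)=16.492, Galen √(7·8)=7.483.
Each quota rounded against its threshold gives Farrow 8, Carrow 2, Eskel 3, Arden 16, Galen 7 (total 36).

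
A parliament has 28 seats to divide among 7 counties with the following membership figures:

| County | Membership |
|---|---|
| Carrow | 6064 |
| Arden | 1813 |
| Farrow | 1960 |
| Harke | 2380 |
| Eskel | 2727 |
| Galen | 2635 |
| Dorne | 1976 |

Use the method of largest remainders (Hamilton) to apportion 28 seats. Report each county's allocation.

Carrow: 9, Arden: 2, Farrow: 3, Harke: 3, Eskel: 4, Galen: 4, Dorne: 3

Standard divisor: 19555 ÷ 28 ≈ 698.393.
Standard quotas: Carrow 8.6828, Arden 2.5960, Farrow 2.8064, Harke 3.4078, Eskel 3.9047, Galen 3.7729, Dorne 2.8294.
Lower quotas: Carrow 8, Arden 2, Farrow 2, Harke 3, Eskel 3, Galen 3, Dorne 2 (sum 23, leaving 5 seats).
Remainders in descending order: Eskel 0.9047, Dorne 0.8294, Farrow 0.8064, Galen 0.7729, Carrow 0.6828, Arden 0.5960, Harke 0.4078.
The surplus seats go to Eskel, Dorne, Farrow, Galen, Carrow.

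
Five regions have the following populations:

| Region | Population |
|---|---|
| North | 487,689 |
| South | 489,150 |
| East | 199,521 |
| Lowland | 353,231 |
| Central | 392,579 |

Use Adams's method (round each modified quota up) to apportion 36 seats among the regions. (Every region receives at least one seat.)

Standard divisor 1922170/36 ≈ 53393.611; standard quotas: North 9.134, South 9.161, East 3.737, Lowland 6.616, Central 7.353.
Rounding up gives 10, 10, 4, 7, 8 = 39 seats, so the divisor must be adjusted.
With modified divisor 57500: modified quotas North 8.482, South 8.507, East 3.470, Lowland 6.143, Central 6.827.
Rounding up: North 9, South 9, East 4, Lowland 7, Central 7 (total 36).

North 9; South 9; East 4; Lowland 7; Central 7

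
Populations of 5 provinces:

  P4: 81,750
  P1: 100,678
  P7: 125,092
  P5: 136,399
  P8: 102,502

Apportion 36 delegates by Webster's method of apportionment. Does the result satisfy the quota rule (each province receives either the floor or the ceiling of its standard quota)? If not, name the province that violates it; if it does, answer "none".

Standard quotas: P4 5.386, P1 6.633, P7 8.241, P5 8.986, P8 6.753.
Webster allocation: P4 5, P1 7, P7 8, P5 9, P8 7.
Every allocation lies between the lower and upper quota.

none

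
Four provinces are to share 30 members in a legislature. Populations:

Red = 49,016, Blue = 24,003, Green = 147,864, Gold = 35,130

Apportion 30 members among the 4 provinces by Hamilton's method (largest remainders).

Red=6; Blue=3; Green=17; Gold=4

Total 256013; standard divisor 256013/30 ≈ 8533.767.
Standard quotas: Red 5.7438, Blue 2.8127, Green 17.3269, Gold 4.1166.
Lower quotas: Red 5, Blue 2, Green 17, Gold 4 (sum 28, leaving 2 seats).
Remainders in descending order: Blue 0.8127, Red 0.7438, Green 0.3269, Gold 0.1166.
Largest remainders: Blue, Red receive the extra seats.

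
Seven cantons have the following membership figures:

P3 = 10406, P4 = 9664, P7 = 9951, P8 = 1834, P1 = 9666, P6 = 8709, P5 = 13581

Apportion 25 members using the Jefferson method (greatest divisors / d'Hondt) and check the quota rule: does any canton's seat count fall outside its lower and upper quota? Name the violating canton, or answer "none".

none

Standard quotas: P3 4.077, P4 3.786, P7 3.899, P8 0.719, P1 3.787, P6 3.412, P5 5.321.
Jefferson allocation: P3 4, P4 4, P7 4, P8 0, P1 4, P6 3, P5 6.
Every allocation lies between the lower and upper quota.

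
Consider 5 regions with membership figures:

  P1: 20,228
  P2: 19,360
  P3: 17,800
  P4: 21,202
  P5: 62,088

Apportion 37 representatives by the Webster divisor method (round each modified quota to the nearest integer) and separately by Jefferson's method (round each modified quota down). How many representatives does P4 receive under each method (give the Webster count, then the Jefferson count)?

Webster: P1 5, P2 5, P3 5, P4 6, P5 16.
Jefferson: P1 5, P2 5, P3 5, P4 5, P5 17.
P4 gets 6 under Webster and 5 under Jefferson.

6 and 5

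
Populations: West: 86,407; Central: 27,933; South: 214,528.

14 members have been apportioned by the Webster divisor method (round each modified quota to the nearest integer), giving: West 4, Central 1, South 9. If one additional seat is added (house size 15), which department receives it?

Priority for the next seat is population ÷ (current seats + 0.5).
Priorities: West 19201.556, Central 18622.000, South 22581.895.
Highest priority: South.

South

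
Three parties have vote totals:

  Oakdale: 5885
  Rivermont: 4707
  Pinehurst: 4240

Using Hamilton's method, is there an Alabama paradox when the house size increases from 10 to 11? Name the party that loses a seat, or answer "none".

At 10 seats: Oakdale 4, Rivermont 3, Pinehurst 3.
At 11 seats: Oakdale 4, Rivermont 4, Pinehurst 3.
No party's allocation decreased.

none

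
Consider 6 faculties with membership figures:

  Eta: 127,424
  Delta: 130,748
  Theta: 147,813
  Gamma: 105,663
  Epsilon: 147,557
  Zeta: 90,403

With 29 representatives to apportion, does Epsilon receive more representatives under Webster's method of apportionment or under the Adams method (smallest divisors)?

Webster

Webster: Eta 5, Delta 5, Theta 6, Gamma 4, Epsilon 6, Zeta 3.
Adams: Eta 5, Delta 5, Theta 6, Gamma 4, Epsilon 5, Zeta 4.
Epsilon gets 6 under Webster and 5 under Adams.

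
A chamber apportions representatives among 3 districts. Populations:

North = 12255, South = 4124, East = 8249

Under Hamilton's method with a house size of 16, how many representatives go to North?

8

Total 24628; standard divisor 24628/16 ≈ 1539.25.
Standard quotas: North 7.9617, South 2.6792, East 5.3591.
Lower quotas: North 7, South 2, East 5 (sum 14, leaving 2 seats).
Remainders in descending order: North 0.9617, South 0.6792, East 0.3591.
The surplus seats go to North, South.
North receives 8.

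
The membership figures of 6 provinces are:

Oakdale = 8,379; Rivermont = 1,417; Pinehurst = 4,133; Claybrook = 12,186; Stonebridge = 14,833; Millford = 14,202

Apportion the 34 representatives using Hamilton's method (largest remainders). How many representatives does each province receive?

Standard divisor: 55150 ÷ 34 ≈ 1622.059.
Standard quotas: Oakdale 5.1657, Rivermont 0.8736, Pinehurst 2.5480, Claybrook 7.5127, Stonebridge 9.1446, Millford 8.7555.
Lower quotas: Oakdale 5, Rivermont 0, Pinehurst 2, Claybrook 7, Stonebridge 9, Millford 8 (sum 31, leaving 3 seats).
Remainders in descending order: Rivermont 0.8736, Millford 0.7555, Pinehurst 0.5480, Claybrook 0.5127, Oakdale 0.1657, Stonebridge 0.1446.
Largest remainders: Rivermont, Millford, Pinehurst receive the extra seats.

Oakdale 5; Rivermont 1; Pinehurst 3; Claybrook 7; Stonebridge 9; Millford 9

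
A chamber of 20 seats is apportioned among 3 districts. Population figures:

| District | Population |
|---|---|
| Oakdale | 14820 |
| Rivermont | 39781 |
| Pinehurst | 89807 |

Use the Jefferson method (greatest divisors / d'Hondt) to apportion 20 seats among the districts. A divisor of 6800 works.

With modified divisor 6800: modified quotas Oakdale 2.179, Rivermont 5.850, Pinehurst 13.207.
Rounding down: Oakdale 2, Rivermont 5, Pinehurst 13 (total 20).

Oakdale 2, Rivermont 5, Pinehurst 13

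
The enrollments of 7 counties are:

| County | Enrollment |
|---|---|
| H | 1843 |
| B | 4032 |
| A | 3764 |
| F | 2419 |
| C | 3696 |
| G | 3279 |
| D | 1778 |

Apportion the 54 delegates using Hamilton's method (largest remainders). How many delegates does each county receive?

H 5, B 10, A 10, F 6, C 10, G 8, D 5

The standard divisor is 20811/54 ≈ 385.389.
Standard quotas: H 4.782, B 10.462, A 9.767, F 6.277, C 9.590, G 8.508, D 4.614.
Lower quotas: H 4, B 10, A 9, F 6, C 9, G 8, D 4 (sum 50, leaving 4 seats).
Remainders in descending order: H 0.782, A 0.767, D 0.614, C 0.590, G 0.508, B 0.462, F 0.277.
Largest remainders: H, A, D, C receive the extra seats.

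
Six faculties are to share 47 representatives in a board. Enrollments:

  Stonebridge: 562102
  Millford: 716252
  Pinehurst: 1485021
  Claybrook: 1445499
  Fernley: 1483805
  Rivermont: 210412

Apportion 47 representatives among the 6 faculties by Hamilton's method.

Standard divisor: 5903091 ÷ 47 ≈ 125597.681.
Standard quotas: Stonebridge 4.4754, Millford 5.7027, Pinehurst 11.8236, Claybrook 11.5090, Fernley 11.8140, Rivermont 1.6753.
Lower quotas: Stonebridge 4, Millford 5, Pinehurst 11, Claybrook 11, Fernley 11, Rivermont 1 (sum 43, leaving 4 seats).
Remainders in descending order: Pinehurst 0.8236, Fernley 0.8140, Millford 0.7027, Rivermont 0.6753, Claybrook 0.5090, Stonebridge 0.4754.
The surplus seats go to Pinehurst, Fernley, Millford, Rivermont.

Stonebridge: 4; Millford: 6; Pinehurst: 12; Claybrook: 11; Fernley: 12; Rivermont: 2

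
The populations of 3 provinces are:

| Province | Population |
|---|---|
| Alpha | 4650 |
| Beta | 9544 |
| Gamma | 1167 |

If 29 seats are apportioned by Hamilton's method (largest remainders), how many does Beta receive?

The standard divisor is 15361/29 ≈ 529.69.
Standard quotas: Alpha 8.7787, Beta 18.0181, Gamma 2.2032.
Lower quotas: Alpha 8, Beta 18, Gamma 2 (sum 28, leaving 1 seat).
Remainders in descending order: Alpha 0.7787, Gamma 0.2032, Beta 0.0181.
Largest remainder: Alpha receives the extra seat.
Beta receives 18.

18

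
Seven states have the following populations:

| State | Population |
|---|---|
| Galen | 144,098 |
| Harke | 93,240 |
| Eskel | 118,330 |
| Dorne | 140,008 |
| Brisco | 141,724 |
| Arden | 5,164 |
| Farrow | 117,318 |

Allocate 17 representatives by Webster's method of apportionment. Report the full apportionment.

Standard divisor 759882/17 ≈ 44698.941; standard quotas: Galen 3.224, Harke 2.086, Eskel 2.647, Dorne 3.132, Brisco 3.171, Arden 0.116, Farrow 2.625.
Rounding to the nearest integer gives Galen 3, Harke 2, Eskel 3, Dorne 3, Brisco 3, Arden 0, Farrow 3 — total 17, matching the house size, so no adjustment is needed.

Galen 3; Harke 2; Eskel 3; Dorne 3; Brisco 3; Arden 0; Farrow 3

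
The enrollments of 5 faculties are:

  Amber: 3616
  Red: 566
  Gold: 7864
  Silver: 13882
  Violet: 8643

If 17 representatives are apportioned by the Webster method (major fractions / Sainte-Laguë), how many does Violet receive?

4

Standard divisor 34571/17 ≈ 2033.588; standard quotas: Amber 1.778, Red 0.278, Gold 3.867, Silver 6.826, Violet 4.250.
Rounding to the nearest integer gives Amber 2, Red 0, Gold 4, Silver 7, Violet 4 — total 17, matching the house size, so no adjustment is needed.
Violet receives 4.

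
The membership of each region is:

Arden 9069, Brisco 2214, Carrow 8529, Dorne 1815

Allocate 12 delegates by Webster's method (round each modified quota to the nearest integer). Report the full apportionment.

Arden=5; Brisco=1; Carrow=5; Dorne=1

Standard divisor 21627/12 ≈ 1802.25; standard quotas: Arden 5.032, Brisco 1.228, Carrow 4.732, Dorne 1.007.
Rounding to the nearest integer gives Arden 5, Brisco 1, Carrow 5, Dorne 1 — total 12, matching the house size, so no adjustment is needed.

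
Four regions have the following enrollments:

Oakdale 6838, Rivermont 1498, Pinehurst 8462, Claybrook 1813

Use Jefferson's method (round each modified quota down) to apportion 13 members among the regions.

Oakdale: 5, Rivermont: 1, Pinehurst: 6, Claybrook: 1

Standard divisor 18611/13 ≈ 1431.615; standard quotas: Oakdale 4.776, Rivermont 1.046, Pinehurst 5.911, Claybrook 1.266.
Rounding down gives 4, 1, 5, 1 = 11 seats, so the divisor must be adjusted.
With modified divisor 1300: modified quotas Oakdale 5.260, Rivermont 1.152, Pinehurst 6.509, Claybrook 1.395.
Rounding down: Oakdale 5, Rivermont 1, Pinehurst 6, Claybrook 1 (total 13).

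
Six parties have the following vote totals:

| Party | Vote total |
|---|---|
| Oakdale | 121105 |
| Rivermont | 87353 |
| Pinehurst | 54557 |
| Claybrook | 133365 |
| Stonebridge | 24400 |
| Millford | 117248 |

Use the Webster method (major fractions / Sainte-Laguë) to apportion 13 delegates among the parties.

Standard divisor 538028/13 ≈ 41386.769; standard quotas: Oakdale 2.926, Rivermont 2.111, Pinehurst 1.318, Claybrook 3.222, Stonebridge 0.590, Millford 2.833.
Rounding to the nearest integer gives Oakdale 3, Rivermont 2, Pinehurst 1, Claybrook 3, Stonebridge 1, Millford 3 — total 13, matching the house size, so no adjustment is needed.

Oakdale 3; Rivermont 2; Pinehurst 1; Claybrook 3; Stonebridge 1; Millford 3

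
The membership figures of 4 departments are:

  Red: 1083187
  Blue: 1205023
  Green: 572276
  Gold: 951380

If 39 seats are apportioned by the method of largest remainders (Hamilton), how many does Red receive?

11

The standard divisor is 3811866/39 ≈ 97740.154.
Standard quotas: Red 11.0823, Blue 12.3288, Green 5.8551, Gold 9.7338.
Lower quotas: Red 11, Blue 12, Green 5, Gold 9 (sum 37, leaving 2 seats).
Remainders in descending order: Green 0.8551, Gold 0.7338, Blue 0.3288, Red 0.0823.
The surplus seats go to Green, Gold.
Red receives 11.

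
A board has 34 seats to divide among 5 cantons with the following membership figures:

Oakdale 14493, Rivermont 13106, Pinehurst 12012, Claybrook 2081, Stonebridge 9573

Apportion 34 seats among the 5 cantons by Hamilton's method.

Total 51265; standard divisor 51265/34 ≈ 1507.794.
Standard quotas: Oakdale 9.6121, Rivermont 8.6922, Pinehurst 7.9666, Claybrook 1.3802, Stonebridge 6.3490.
Lower quotas: Oakdale 9, Rivermont 8, Pinehurst 7, Claybrook 1, Stonebridge 6 (sum 31, leaving 3 seats).
Remainders in descending order: Pinehurst 0.9666, Rivermont 0.6922, Oakdale 0.6121, Claybrook 0.3802, Stonebridge 0.3490.
The surplus seats go to Pinehurst, Rivermont, Oakdale.

Oakdale=10; Rivermont=9; Pinehurst=8; Claybrook=1; Stonebridge=6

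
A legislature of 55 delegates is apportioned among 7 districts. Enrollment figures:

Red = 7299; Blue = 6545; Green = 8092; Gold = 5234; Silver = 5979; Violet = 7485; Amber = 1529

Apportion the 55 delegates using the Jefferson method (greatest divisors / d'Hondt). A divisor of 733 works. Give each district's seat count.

With modified divisor 733: modified quotas Red 9.958, Blue 8.929, Green 11.040, Gold 7.141, Silver 8.157, Violet 10.211, Amber 2.086.
Rounding down: Red 9, Blue 8, Green 11, Gold 7, Silver 8, Violet 10, Amber 2 (total 55).

Red 9, Blue 8, Green 11, Gold 7, Silver 8, Violet 10, Amber 2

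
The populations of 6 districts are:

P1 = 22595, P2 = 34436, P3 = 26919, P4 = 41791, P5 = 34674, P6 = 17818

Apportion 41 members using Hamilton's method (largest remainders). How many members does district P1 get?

5

Standard divisor: 178233 ÷ 41 ≈ 4347.146.
Standard quotas: P1 5.1977, P2 7.9215, P3 6.1923, P4 9.6134, P5 7.9763, P6 4.0988.
Lower quotas: P1 5, P2 7, P3 6, P4 9, P5 7, P6 4 (sum 38, leaving 3 seats).
Remainders in descending order: P5 0.9763, P2 0.9215, P4 0.6134, P1 0.1977, P3 0.1923, P6 0.0988.
The surplus seats go to P5, P2, P4.
P1 receives 5.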